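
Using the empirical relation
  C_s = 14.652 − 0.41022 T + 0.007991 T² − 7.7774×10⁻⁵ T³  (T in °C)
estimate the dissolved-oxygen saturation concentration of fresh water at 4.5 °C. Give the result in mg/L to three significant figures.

C_s = 14.652 − 0.41022×4.5 + 0.007991×4.5² − 7.7774×10⁻⁵×4.5³ = 12.96 mg/L.

C_s ≈ 13.0 mg/L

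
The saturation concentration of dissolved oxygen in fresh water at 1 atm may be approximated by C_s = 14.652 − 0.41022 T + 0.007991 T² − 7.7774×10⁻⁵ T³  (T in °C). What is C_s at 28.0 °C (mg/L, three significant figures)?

C_s = 14.652 − 0.41022×28.0 + 0.007991×28.0² − 7.7774×10⁻⁵×28.0³ = 7.723 mg/L.

C_s ≈ 7.72 mg/L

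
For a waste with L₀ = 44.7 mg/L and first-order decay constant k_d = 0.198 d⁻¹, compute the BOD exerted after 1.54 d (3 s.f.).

y ≈ 11.7 mg/L

y_t = L₀(1 − e^(−k_d t)) = 44.7 × (1 − e^(−0.198×1.54))
= 44.7 × (1 − 0.7372) = 44.7 × 0.2628 = 11.75 mg/L.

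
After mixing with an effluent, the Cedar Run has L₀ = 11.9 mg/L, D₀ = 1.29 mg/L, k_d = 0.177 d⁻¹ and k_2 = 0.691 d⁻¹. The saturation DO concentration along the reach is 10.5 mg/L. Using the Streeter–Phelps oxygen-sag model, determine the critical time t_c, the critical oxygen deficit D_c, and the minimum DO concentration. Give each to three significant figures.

t_c ≈ 1.91 d; D_c ≈ 2.17 mg/L; min DO ≈ 8.33 mg/L

t_c = [1/(k_2−k_d)] ln[(k_2/k_d)(1 − D₀(k_2−k_d)/(k_d L₀))]
= [1/(0.691−0.177)] ln[(0.691/0.177)(1 − 1.29×0.5140/(0.177×11.9))]
= (1/0.5140) ln[3.904 × 0.6852] = 1.946 × ln(2.675) = 1.946 × 0.9839 = 1.914 d.
L(t_c) = L₀ e^(−k_d t_c) = 11.9 × 0.7126 = 8.480 mg/L, and at the critical point k_2 D_c = k_d L, so D_c = (0.177/0.691) × 8.480 = 2.172 mg/L.
Minimum DO = C_s − D_c = 10.5 − 2.172 = 8.328 mg/L.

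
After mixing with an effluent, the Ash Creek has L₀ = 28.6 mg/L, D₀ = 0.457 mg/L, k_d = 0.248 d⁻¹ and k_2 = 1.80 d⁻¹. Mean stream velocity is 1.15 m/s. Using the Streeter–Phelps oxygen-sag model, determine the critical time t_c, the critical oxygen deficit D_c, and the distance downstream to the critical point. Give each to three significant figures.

At the critical point dD/dt = 0, so k_d L₀ e^(−k_d t) = k_2 D. Substituting D(t) from the Streeter–Phelps equation and solving for t gives
t_c = ln[(k_2/k_d)(1 − D₀(k_2−k_d)/(k_d L₀))] / (k_2−k_d).
Here k_2−k_d = 1.552 d⁻¹ and 1 − D₀(k_2−k_d)/(k_d L₀) = 1 − 0.457×1.552/(0.248×28.6) = 0.9000, so
t_c = ln(7.258 × 0.9000) / 1.552 = 1.877 / 1.552 = 1.209 d.
L(t_c) = L₀ e^(−k_d t_c) = 28.6 × 0.7409 = 21.19 mg/L, and at the critical point k_2 D_c = k_d L, so D_c = (0.248/1.80) × 21.19 = 2.919 mg/L.
x_c = v t_c = 1.15 m/s × 1.209 d × 86400 s/d = 120200 m ≈ 120 km.

t_c ≈ 1.21 d; D_c ≈ 2.92 mg/L; x_c ≈ 120 km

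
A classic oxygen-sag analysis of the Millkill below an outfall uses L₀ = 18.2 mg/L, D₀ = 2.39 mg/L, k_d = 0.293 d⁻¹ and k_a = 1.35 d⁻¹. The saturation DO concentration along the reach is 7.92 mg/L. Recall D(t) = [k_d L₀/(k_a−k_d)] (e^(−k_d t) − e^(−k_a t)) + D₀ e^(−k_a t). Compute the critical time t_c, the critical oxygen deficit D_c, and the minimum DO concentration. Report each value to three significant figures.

t_c = [1/(k_a−k_d)] ln[(k_a/k_d)(1 − D₀(k_a−k_d)/(k_d L₀))]
= [1/(1.35−0.293)] ln[(1.35/0.293)(1 − 2.39×1.057/(0.293×18.2))]
= (1/1.057) ln[4.608 × 0.5263] = 0.9461 × ln(2.425) = 0.9461 × 0.8857 = 0.8380 d.
D_c = (k_d/k_a) L₀ e^(−k_d t_c) = (0.293/1.35) × 18.2 × e^(−0.293×0.8380) = 0.2170 × 18.2 × 0.7823 = 3.090 mg/L.
Minimum DO = C_s − D_c = 7.92 − 3.090 = 4.830 mg/L.

t_c ≈ 0.838 d; D_c ≈ 3.09 mg/L; min DO ≈ 4.83 mg/L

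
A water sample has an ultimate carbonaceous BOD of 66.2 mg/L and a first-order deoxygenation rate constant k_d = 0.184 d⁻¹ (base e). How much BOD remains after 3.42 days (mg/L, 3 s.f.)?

L ≈ 35.3 mg/L

L_t = L₀ e^(−k_d t) = 66.2 × e^(−0.184×3.42) = 66.2 × 0.5330 = 35.28 mg/L.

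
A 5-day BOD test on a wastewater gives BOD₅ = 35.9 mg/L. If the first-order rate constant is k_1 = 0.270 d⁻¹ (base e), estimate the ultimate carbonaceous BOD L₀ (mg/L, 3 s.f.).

BOD₅ = L₀(1 − e^(−5k_1)) ⇒ L₀ = BOD₅ / (1 − e^(−5×0.270))
= 35.9 / (1 − 0.2592) = 35.9 / 0.7408 = 48.46 mg/L.

L₀ ≈ 48.5 mg/L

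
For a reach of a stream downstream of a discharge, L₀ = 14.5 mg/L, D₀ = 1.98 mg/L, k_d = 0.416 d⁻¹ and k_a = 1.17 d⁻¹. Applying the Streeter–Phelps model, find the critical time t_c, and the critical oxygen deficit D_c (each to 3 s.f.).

t_c ≈ 0.994 d; D_c ≈ 3.41 mg/L

With k_a/k_d = 2.812 and 1 − D₀(k_a−k_d)/(k_d L₀) = 0.7525,
t_c = ln(2.812 × 0.7525) / (1.17 − 0.416) = ln(2.116) / 0.7540 = 0.7497/0.7540 = 0.9943 d.
L(t_c) = L₀ e^(−k_d t_c) = 14.5 × 0.6612 = 9.588 mg/L, and at the critical point k_a D_c = k_d L, so D_c = (0.416/1.17) × 9.588 = 3.409 mg/L.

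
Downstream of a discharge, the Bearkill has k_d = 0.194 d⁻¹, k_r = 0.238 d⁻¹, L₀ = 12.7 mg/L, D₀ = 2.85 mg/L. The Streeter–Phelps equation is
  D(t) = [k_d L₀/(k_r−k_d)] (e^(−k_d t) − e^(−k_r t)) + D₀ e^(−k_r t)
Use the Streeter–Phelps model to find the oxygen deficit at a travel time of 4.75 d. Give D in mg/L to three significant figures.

k_d L₀/(k_r−k_d) = 0.194×12.7/(0.238−0.194) = 2.464/0.04400 = 56.00 mg/L.
e^(−k_d t) = e^(−0.194×4.750) = 0.3979; e^(−k_r t) = e^(−0.238×4.750) = 0.3229.
D = 56.00 × (0.3979 − 0.3229) + 2.85 × 0.3229 = 4.202 + 0.9202 = 5.123 mg/L.

D ≈ 5.12 mg/L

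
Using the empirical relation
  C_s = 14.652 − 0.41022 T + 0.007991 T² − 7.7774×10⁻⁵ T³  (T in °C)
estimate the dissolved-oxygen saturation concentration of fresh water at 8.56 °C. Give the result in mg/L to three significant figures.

C_s = 14.652 − 0.41022×8.56 + 0.007991×8.56² − 7.7774×10⁻⁵×8.56³ = 11.68 mg/L.

C_s ≈ 11.7 mg/L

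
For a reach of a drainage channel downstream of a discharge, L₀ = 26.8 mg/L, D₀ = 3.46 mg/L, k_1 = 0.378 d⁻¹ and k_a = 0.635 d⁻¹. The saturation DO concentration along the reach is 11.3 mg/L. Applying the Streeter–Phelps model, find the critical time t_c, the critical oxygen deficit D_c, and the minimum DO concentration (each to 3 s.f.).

With k_a/k_1 = 1.680 and 1 − D₀(k_a−k_1)/(k_1 L₀) = 0.9122,
t_c = ln(1.680 × 0.9122) / (0.635 − 0.378) = ln(1.532) / 0.2570 = 0.4269/0.2570 = 1.661 d.
L(t_c) = L₀ e^(−k_1 t_c) = 26.8 × 0.5337 = 14.30 mg/L, and at the critical point k_a D_c = k_1 L, so D_c = (0.378/0.635) × 14.30 = 8.515 mg/L.
Minimum DO = C_s − D_c = 11.3 − 8.515 = 2.785 mg/L.

t_c ≈ 1.66 d; D_c ≈ 8.52 mg/L; min DO ≈ 2.78 mg/L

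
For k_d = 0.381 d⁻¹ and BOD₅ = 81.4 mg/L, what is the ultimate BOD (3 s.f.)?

L₀ ≈ 95.6 mg/L

BOD₅ = L₀(1 − e^(−5k_d)) ⇒ L₀ = BOD₅ / (1 − e^(−5×0.381))
= 81.4 / (1 − 0.1488) = 81.4 / 0.8512 = 95.63 mg/L.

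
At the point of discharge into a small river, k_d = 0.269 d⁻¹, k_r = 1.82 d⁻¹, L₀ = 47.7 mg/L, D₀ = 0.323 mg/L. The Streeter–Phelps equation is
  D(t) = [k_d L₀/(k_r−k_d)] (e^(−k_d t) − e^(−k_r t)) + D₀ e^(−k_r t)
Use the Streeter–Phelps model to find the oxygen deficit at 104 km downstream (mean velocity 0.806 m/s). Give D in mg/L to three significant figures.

Travel time t = x/v = 104 km / (0.806 m/s) = 104000 m / 0.806 m/s = 129000 s = 1.493 d.
k_d L₀/(k_r−k_d) = 0.269×47.7/(1.82−0.269) = 12.83/1.551 = 8.273 mg/L.
e^(−k_d t) = e^(−0.269×1.493) = 0.6692; e^(−k_r t) = e^(−1.82×1.493) = 0.06600.
D = 8.273 × (0.6692 − 0.06600) + 0.323 × 0.06600 = 4.990 + 0.02132 = 5.011 mg/L.

D ≈ 5.01 mg/L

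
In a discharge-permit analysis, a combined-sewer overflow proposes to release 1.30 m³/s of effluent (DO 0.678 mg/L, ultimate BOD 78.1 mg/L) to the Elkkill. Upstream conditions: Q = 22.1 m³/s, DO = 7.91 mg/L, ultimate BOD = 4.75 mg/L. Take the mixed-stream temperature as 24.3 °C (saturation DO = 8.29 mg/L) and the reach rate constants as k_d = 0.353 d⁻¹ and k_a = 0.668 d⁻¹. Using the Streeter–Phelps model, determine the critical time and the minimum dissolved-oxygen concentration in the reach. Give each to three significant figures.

t_c ≈ 1.76 d; minimum DO ≈ 5.79 mg/L

Mixed DO = (22.1×7.91 + 1.30×0.678)/(22.1+1.30) = 175.7/23.40 = 7.508 mg/L.
Mixed L₀ = (22.1×4.75 + 1.30×78.1)/(23.40) = 206.5/23.40 = 8.825 mg/L.
Initial deficit D₀ = C_s − DO₀ = 8.29 − 7.508 = 0.7818 mg/L.
t_c = (1/0.3150) ln[(0.668/0.353)(1 − 0.7818×0.3150/(0.353×8.825))] = 3.175 × ln(1.743) = 1.763 d.
D_c = (0.353/0.668) × 8.825 × e^(−0.353×1.763) = 0.5284 × 8.825 × 0.5366 = 2.502 mg/L.
Minimum DO = 8.29 − 2.502 = 5.788 mg/L.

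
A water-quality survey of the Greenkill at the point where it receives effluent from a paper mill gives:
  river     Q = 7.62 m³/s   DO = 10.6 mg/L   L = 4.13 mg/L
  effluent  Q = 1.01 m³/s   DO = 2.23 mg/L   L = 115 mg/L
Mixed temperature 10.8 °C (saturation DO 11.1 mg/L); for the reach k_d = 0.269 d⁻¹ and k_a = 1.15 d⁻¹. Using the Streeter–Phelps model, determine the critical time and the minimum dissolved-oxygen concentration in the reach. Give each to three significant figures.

Mixed DO = (7.62×10.6 + 1.01×2.23)/(7.62+1.01) = 83.02/8.630 = 9.620 mg/L.
Mixed L₀ = (7.62×4.13 + 1.01×115)/(8.630) = 147.6/8.630 = 17.11 mg/L.
Initial deficit D₀ = C_s − DO₀ = 11.1 − 9.620 = 1.480 mg/L.
t_c = (1/0.8810) ln[(1.15/0.269)(1 − 1.480×0.8810/(0.269×17.11))] = 1.135 × ln(3.064) = 1.271 d.
D_c = (0.269/1.15) × 17.11 × e^(−0.269×1.271) = 0.2339 × 17.11 × 0.7104 = 2.843 mg/L.
Minimum DO = 11.1 − 2.843 = 8.257 mg/L.

t_c ≈ 1.27 d; minimum DO ≈ 8.26 mg/L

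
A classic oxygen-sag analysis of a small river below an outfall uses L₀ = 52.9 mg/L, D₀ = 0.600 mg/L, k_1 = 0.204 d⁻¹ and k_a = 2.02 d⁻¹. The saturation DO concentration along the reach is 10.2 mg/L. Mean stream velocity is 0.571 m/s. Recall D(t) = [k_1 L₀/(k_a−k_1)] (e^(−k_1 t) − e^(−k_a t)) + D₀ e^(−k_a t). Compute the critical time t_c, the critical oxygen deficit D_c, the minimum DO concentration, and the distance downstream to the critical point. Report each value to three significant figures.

t_c ≈ 1.20 d; D_c ≈ 4.18 mg/L; min DO ≈ 6.02 mg/L; x_c ≈ 59.4 km

With k_a/k_1 = 9.902 and 1 − D₀(k_a−k_1)/(k_1 L₀) = 0.8990,
t_c = ln(9.902 × 0.8990) / (2.02 − 0.204) = ln(8.902) / 1.816 = 2.186/1.816 = 1.204 d.
D_c = (k_1/k_a) L₀ e^(−k_1 t_c) = (0.204/2.02) × 52.9 × e^(−0.204×1.204) = 0.1010 × 52.9 × 0.7822 = 4.179 mg/L.
Minimum DO = C_s − D_c = 10.2 − 4.179 = 6.021 mg/L.
x_c = v t_c = 0.571 m/s × 1.204 d × 86400 s/d = 59390 m ≈ 59.4 km.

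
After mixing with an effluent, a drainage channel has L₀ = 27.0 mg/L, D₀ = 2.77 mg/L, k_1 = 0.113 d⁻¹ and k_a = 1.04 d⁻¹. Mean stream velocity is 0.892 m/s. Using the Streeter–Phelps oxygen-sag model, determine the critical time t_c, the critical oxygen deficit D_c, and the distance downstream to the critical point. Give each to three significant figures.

With k_a/k_1 = 9.204 and 1 − D₀(k_a−k_1)/(k_1 L₀) = 0.1584,
t_c = ln(9.204 × 0.1584) / (1.04 − 0.113) = ln(1.458) / 0.9270 = 0.3768/0.9270 = 0.4065 d.
D_c = (k_1/k_a) L₀ e^(−k_1 t_c) = (0.113/1.04) × 27.0 × e^(−0.113×0.4065) = 0.1087 × 27.0 × 0.9551 = 2.802 mg/L.
x_c = v t_c = 0.892 m/s × 0.4065 d × 86400 s/d = 31330 m ≈ 31.3 km.

t_c ≈ 0.406 d; D_c ≈ 2.80 mg/L; x_c ≈ 31.3 km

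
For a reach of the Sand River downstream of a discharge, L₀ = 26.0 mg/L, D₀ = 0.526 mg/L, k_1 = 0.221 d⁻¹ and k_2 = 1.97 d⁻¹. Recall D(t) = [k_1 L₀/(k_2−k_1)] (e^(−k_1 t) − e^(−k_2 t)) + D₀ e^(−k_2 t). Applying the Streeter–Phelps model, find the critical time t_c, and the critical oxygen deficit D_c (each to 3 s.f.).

t_c ≈ 1.15 d; D_c ≈ 2.26 mg/L

t_c = [1/(k_2−k_1)] ln[(k_2/k_1)(1 − D₀(k_2−k_1)/(k_1 L₀))]
= [1/(1.97−0.221)] ln[(1.97/0.221)(1 − 0.526×1.749/(0.221×26.0))]
= (1/1.749) ln[8.914 × 0.8399] = 0.5718 × ln(7.487) = 0.5718 × 2.013 = 1.151 d.
D_c = (k_1/k_2) L₀ e^(−k_1 t_c) = (0.221/1.97) × 26.0 × e^(−0.221×1.151) = 0.1122 × 26.0 × 0.7754 = 2.262 mg/L.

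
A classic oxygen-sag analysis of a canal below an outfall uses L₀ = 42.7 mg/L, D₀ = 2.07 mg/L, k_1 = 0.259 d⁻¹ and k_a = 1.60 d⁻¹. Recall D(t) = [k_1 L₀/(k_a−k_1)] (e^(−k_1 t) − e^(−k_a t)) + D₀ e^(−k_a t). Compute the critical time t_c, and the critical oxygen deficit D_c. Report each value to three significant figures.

With k_a/k_1 = 6.178 and 1 − D₀(k_a−k_1)/(k_1 L₀) = 0.7490,
t_c = ln(6.178 × 0.7490) / (1.60 − 0.259) = ln(4.627) / 1.341 = 1.532/1.341 = 1.142 d.
D_c = (k_1/k_a) L₀ e^(−k_1 t_c) = (0.259/1.60) × 42.7 × e^(−0.259×1.142) = 0.1619 × 42.7 × 0.7439 = 5.142 mg/L.

t_c ≈ 1.14 d; D_c ≈ 5.14 mg/L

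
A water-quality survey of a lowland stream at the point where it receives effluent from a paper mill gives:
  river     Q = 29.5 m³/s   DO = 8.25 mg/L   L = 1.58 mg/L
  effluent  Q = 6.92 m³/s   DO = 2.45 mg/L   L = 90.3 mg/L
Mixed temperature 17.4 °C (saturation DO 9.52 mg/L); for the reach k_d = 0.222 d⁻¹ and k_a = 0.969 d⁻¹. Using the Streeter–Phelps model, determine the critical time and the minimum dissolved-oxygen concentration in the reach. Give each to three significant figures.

Mixed DO = (29.5×8.25 + 6.92×2.45)/(29.5+6.92) = 260.3/36.42 = 7.148 mg/L.
Mixed L₀ = (29.5×1.58 + 6.92×90.3)/(36.42) = 671.5/36.42 = 18.44 mg/L.
Initial deficit D₀ = C_s − DO₀ = 9.52 − 7.148 = 2.372 mg/L.
t_c = (1/0.7470) ln[(0.969/0.222)(1 − 2.372×0.7470/(0.222×18.44))] = 1.339 × ln(2.475) = 1.213 d.
D_c = (0.222/0.969) × 18.44 × e^(−0.222×1.213) = 0.2291 × 18.44 × 0.7639 = 3.227 mg/L.
Minimum DO = 9.52 − 3.227 = 6.293 mg/L.

t_c ≈ 1.21 d; minimum DO ≈ 6.29 mg/L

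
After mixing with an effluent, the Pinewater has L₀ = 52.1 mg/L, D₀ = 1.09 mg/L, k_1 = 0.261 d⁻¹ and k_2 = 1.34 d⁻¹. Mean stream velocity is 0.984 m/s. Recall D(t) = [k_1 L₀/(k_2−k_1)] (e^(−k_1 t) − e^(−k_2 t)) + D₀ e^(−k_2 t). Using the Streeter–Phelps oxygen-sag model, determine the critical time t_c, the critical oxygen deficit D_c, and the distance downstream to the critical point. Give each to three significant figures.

t_c ≈ 1.43 d; D_c ≈ 6.98 mg/L; x_c ≈ 122 km

At the critical point dD/dt = 0, so k_1 L₀ e^(−k_1 t) = k_2 D. Substituting D(t) from the Streeter–Phelps equation and solving for t gives
t_c = ln[(k_2/k_1)(1 − D₀(k_2−k_1)/(k_1 L₀))] / (k_2−k_1).
Here k_2−k_1 = 1.079 d⁻¹ and 1 − D₀(k_2−k_1)/(k_1 L₀) = 1 − 1.09×1.079/(0.261×52.1) = 0.9135, so
t_c = ln(5.134 × 0.9135) / 1.079 = 1.545 / 1.079 = 1.432 d.
L(t_c) = L₀ e^(−k_1 t_c) = 52.1 × 0.6881 = 35.85 mg/L, and at the critical point k_2 D_c = k_1 L, so D_c = (0.261/1.34) × 35.85 = 6.983 mg/L.
x_c = v t_c = 0.984 m/s × 1.432 d × 86400 s/d = 121800 m ≈ 122 km.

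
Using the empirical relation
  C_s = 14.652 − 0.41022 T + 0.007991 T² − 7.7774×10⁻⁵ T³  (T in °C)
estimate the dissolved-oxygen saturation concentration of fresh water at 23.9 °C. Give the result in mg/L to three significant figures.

C_s ≈ 8.35 mg/L

C_s = 14.652 − 0.41022×23.9 + 0.007991×23.9² − 7.7774×10⁻⁵×23.9³ = 8.351 mg/L.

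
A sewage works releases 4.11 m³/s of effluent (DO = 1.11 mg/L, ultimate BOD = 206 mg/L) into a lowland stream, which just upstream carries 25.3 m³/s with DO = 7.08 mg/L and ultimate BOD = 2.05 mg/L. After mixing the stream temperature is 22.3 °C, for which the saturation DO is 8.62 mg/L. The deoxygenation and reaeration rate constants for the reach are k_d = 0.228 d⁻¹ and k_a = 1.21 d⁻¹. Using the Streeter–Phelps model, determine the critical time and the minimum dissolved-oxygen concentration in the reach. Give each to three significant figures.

t_c ≈ 1.28 d; minimum DO ≈ 4.32 mg/L

Mixed DO = (25.3×7.08 + 4.11×1.11)/(25.3+4.11) = 183.7/29.41 = 6.246 mg/L.
Mixed L₀ = (25.3×2.05 + 4.11×206)/(29.41) = 898.5/29.41 = 30.55 mg/L.
Initial deficit D₀ = C_s − DO₀ = 8.62 − 6.246 = 2.374 mg/L.
t_c = (1/0.9820) ln[(1.21/0.228)(1 − 2.374×0.9820/(0.228×30.55))] = 1.018 × ln(3.531) = 1.285 d.
D_c = (0.228/1.21) × 30.55 × e^(−0.228×1.285) = 0.1884 × 30.55 × 0.7461 = 4.295 mg/L.
Minimum DO = 8.62 − 4.295 = 4.325 mg/L.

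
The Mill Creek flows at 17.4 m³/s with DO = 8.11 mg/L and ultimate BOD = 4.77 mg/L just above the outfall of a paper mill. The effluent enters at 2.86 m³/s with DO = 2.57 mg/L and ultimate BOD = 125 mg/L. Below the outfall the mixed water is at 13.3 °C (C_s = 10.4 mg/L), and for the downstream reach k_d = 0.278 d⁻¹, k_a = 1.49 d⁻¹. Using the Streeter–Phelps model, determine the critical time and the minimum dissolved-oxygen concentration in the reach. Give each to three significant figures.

t_c ≈ 0.596 d; minimum DO ≈ 6.96 mg/L

Mixed DO = (17.4×8.11 + 2.86×2.57)/(17.4+2.86) = 148.5/20.26 = 7.328 mg/L.
Mixed L₀ = (17.4×4.77 + 2.86×125)/(20.26) = 440.5/20.26 = 21.74 mg/L.
Initial deficit D₀ = C_s − DO₀ = 10.4 − 7.328 = 3.072 mg/L.
t_c = (1/1.212) ln[(1.49/0.278)(1 − 3.072×1.212/(0.278×21.74))] = 0.8251 × ln(2.058) = 0.5955 d.
D_c = (0.278/1.49) × 21.74 × e^(−0.278×0.5955) = 0.1866 × 21.74 × 0.8474 = 3.438 mg/L.
Minimum DO = 10.4 − 3.438 = 6.962 mg/L.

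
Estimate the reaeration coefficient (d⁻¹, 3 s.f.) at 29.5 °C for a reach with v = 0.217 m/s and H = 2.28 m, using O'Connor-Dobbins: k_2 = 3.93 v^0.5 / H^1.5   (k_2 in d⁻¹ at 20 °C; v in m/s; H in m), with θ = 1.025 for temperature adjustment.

k_2 ≈ 0.672 d⁻¹

k_2(20) = 3.93 × 0.217^0.5 / 2.28^1.5 = 3.93 × 0.4658 / 3.443 = 0.5318 d⁻¹.
k_2(29.5) = 0.5318 × 1.025^(29.5−20) = 0.5318 × 1.264 = 0.6724 d⁻¹.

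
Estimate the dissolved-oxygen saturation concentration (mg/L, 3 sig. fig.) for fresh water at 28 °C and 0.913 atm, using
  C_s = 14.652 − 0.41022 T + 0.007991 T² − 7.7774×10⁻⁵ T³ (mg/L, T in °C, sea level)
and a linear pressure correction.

C_s ≈ 7.05 mg/L

At sea level: C_s = 14.652 − 0.41022×28 + 0.007991×28² − 7.7774×10⁻⁵×28³ = 7.723 mg/L.
Pressure correction: C_s' = 7.723 × 0.913 = 7.052 mg/L.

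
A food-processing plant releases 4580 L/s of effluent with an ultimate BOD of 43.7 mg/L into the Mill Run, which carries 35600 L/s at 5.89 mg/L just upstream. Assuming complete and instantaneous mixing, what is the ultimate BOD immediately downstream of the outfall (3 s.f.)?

Flow-weighted mixing: C = (Q_r C_r + Q_w C_w)/(Q_r + Q_w)
= (35600×5.89 + 4580×43.7)/(35600 + 4580) = 409800/40180 = 10.20 mg/L.

10.2 mg/L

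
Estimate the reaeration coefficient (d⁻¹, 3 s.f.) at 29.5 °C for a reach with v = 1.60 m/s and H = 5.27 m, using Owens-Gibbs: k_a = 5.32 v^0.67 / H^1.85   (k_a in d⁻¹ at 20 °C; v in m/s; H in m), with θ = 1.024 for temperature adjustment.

k_a(20) = 5.32 × 1.60^0.67 / 5.27^1.85 = 5.32 × 1.370 / 21.64 = 0.3368 d⁻¹.
k_a(29.5) = 0.3368 × 1.024^(29.5−20) = 0.3368 × 1.253 = 0.4219 d⁻¹.

k_a ≈ 0.422 d⁻¹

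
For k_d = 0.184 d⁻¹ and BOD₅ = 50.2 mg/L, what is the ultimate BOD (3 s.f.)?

BOD₅ = L₀(1 − e^(−5k_d)) ⇒ L₀ = BOD₅ / (1 − e^(−5×0.184))
= 50.2 / (1 − 0.3985) = 50.2 / 0.6015 = 83.46 mg/L.

L₀ ≈ 83.5 mg/L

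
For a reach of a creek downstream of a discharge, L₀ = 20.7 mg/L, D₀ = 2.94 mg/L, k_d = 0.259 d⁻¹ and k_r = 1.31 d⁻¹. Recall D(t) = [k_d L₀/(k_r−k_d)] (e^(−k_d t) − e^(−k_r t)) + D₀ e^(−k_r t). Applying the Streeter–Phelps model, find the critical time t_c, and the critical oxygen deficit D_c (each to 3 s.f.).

With k_r/k_d = 5.058 and 1 − D₀(k_r−k_d)/(k_d L₀) = 0.4237,
t_c = ln(5.058 × 0.4237) / (1.31 − 0.259) = ln(2.143) / 1.051 = 0.7621/1.051 = 0.7251 d.
L(t_c) = L₀ e^(−k_d t_c) = 20.7 × 0.8288 = 17.16 mg/L, and at the critical point k_r D_c = k_d L, so D_c = (0.259/1.31) × 17.16 = 3.392 mg/L.

t_c ≈ 0.725 d; D_c ≈ 3.39 mg/L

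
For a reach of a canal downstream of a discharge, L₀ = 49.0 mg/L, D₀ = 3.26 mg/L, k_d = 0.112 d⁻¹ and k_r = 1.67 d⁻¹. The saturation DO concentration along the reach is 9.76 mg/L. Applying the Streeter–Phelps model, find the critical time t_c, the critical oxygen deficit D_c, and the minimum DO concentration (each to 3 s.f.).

t_c = [1/(k_r−k_d)] ln[(k_r/k_d)(1 − D₀(k_r−k_d)/(k_d L₀))]
= [1/(1.67−0.112)] ln[(1.67/0.112)(1 − 3.26×1.558/(0.112×49.0))]
= (1/1.558) ln[14.91 × 0.07451] = 0.6418 × ln(1.111) = 0.6418 × 0.1053 = 0.06757 d.
L(t_c) = L₀ e^(−k_d t_c) = 49.0 × 0.9925 = 48.63 mg/L, and at the critical point k_r D_c = k_d L, so D_c = (0.112/1.67) × 48.63 = 3.261 mg/L.
Minimum DO = C_s − D_c = 9.76 − 3.261 = 6.499 mg/L.

t_c ≈ 0.0676 d; D_c ≈ 3.26 mg/L; min DO ≈ 6.50 mg/L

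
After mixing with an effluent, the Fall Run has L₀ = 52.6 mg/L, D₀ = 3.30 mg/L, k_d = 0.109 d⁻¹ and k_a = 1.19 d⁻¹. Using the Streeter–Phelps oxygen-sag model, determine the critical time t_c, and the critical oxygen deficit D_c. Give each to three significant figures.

t_c ≈ 1.31 d; D_c ≈ 4.18 mg/L

At the critical point dD/dt = 0, so k_d L₀ e^(−k_d t) = k_a D. Substituting D(t) from the Streeter–Phelps equation and solving for t gives
t_c = ln[(k_a/k_d)(1 − D₀(k_a−k_d)/(k_d L₀))] / (k_a−k_d).
Here k_a−k_d = 1.081 d⁻¹ and 1 − D₀(k_a−k_d)/(k_d L₀) = 1 − 3.30×1.081/(0.109×52.6) = 0.3778, so
t_c = ln(10.92 × 0.3778) / 1.081 = 1.417 / 1.081 = 1.311 d.
D_c = (k_d/k_a) L₀ e^(−k_d t_c) = (0.109/1.19) × 52.6 × e^(−0.109×1.311) = 0.09160 × 52.6 × 0.8669 = 4.177 mg/L.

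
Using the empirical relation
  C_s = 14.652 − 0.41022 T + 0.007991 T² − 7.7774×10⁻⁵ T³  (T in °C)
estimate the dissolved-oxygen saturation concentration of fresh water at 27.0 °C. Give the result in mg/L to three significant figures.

C_s ≈ 7.87 mg/L

C_s = 14.652 − 0.41022×27.0 + 0.007991×27.0² − 7.7774×10⁻⁵×27.0³ = 7.871 mg/L.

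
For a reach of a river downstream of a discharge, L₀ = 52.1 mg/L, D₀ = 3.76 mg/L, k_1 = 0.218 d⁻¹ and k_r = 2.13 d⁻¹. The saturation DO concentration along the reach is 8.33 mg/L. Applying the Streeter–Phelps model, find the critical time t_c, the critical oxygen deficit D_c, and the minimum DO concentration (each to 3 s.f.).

t_c = [1/(k_r−k_1)] ln[(k_r/k_1)(1 − D₀(k_r−k_1)/(k_1 L₀))]
= [1/(2.13−0.218)] ln[(2.13/0.218)(1 − 3.76×1.912/(0.218×52.1))]
= (1/1.912) ln[9.771 × 0.3670] = 0.5230 × ln(3.586) = 0.5230 × 1.277 = 0.6679 d.
L(t_c) = L₀ e^(−k_1 t_c) = 52.1 × 0.8645 = 45.04 mg/L, and at the critical point k_r D_c = k_1 L, so D_c = (0.218/2.13) × 45.04 = 4.610 mg/L.
Minimum DO = C_s − D_c = 8.33 − 4.610 = 3.720 mg/L.

t_c ≈ 0.668 d; D_c ≈ 4.61 mg/L; min DO ≈ 3.72 mg/L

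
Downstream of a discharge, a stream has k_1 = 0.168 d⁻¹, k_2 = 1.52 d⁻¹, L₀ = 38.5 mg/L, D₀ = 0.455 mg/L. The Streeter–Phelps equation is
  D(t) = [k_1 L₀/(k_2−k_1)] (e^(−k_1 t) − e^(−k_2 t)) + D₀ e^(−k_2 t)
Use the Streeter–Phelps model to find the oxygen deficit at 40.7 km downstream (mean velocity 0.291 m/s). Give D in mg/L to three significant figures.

Travel time t = x/v = 40.7 km / (0.291 m/s) = 40700 m / 0.291 m/s = 139900 s = 1.619 d.
k_1 L₀/(k_2−k_1) = 0.168×38.5/(1.52−0.168) = 6.468/1.352 = 4.784 mg/L.
e^(−k_1 t) = e^(−0.168×1.619) = 0.7619; e^(−k_2 t) = e^(−1.52×1.619) = 0.08539.
D = 4.784 × (0.7619 − 0.08539) + 0.455 × 0.08539 = 3.236 + 0.03885 = 3.275 mg/L.

D ≈ 3.28 mg/L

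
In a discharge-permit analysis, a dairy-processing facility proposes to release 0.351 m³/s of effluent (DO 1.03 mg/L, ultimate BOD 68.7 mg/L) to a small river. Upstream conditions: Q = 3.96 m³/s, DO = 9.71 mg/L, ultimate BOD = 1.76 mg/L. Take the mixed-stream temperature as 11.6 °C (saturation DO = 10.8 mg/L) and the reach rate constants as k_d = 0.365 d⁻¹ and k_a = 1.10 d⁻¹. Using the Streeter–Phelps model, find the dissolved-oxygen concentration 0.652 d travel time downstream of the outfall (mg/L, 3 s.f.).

Mixed DO = (3.96×9.71 + 0.351×1.03)/(3.96+0.351) = 38.81/4.311 = 9.003 mg/L.
Mixed L₀ = (3.96×1.76 + 0.351×68.7)/(4.311) = 31.08/4.311 = 7.210 mg/L.
Initial deficit D₀ = C_s − DO₀ = 10.8 − 9.003 = 1.797 mg/L.
D(0.652) = [0.365×7.210/(1.10−0.365)](e^(−0.365×0.652) − e^(−1.10×0.652)) + 1.797 e^(−1.10×0.652)
= 3.581 × (0.7882 − 0.4881) + 1.797 × 0.4881 = 1.952 mg/L.
DO = 10.8 − 1.952 = 8.848 mg/L.

DO ≈ 8.85 mg/L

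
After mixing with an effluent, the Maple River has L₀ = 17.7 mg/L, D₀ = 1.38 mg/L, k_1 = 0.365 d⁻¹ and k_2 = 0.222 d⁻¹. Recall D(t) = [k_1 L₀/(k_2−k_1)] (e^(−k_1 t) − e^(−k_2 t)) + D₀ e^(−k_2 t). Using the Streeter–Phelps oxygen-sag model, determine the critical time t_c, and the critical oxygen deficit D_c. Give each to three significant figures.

t_c = [1/(k_2−k_1)] ln[(k_2/k_1)(1 − D₀(k_2−k_1)/(k_1 L₀))]
= [1/(0.222−0.365)] ln[(0.222/0.365)(1 − 1.38×-0.1430/(0.365×17.7))]
= (1/-0.1430) ln[0.6082 × 1.031] = -6.993 × ln(0.6268) = -6.993 × -0.4671 = 3.267 d.
L(t_c) = L₀ e^(−k_1 t_c) = 17.7 × 0.3035 = 5.372 mg/L, and at the critical point k_2 D_c = k_1 L, so D_c = (0.365/0.222) × 5.372 = 8.833 mg/L.

t_c ≈ 3.27 d; D_c ≈ 8.83 mg/L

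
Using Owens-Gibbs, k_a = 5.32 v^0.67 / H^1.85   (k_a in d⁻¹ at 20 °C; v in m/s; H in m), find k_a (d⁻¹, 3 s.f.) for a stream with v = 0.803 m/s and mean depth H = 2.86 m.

k_a = 5.32 × 0.803^0.67 / 2.86^1.85 = 5.32 × 0.8633 / 6.987 = 0.6573 d⁻¹.

k_a ≈ 0.657 d⁻¹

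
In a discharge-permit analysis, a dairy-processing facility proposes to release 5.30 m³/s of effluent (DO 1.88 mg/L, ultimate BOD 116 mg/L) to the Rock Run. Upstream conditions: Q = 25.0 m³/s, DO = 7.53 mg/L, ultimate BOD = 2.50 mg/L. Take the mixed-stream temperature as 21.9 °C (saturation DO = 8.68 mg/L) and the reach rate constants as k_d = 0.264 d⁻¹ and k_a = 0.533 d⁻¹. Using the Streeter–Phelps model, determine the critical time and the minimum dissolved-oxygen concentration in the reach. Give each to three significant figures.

Mixed DO = (25.0×7.53 + 5.30×1.88)/(25.0+5.30) = 198.2/30.30 = 6.542 mg/L.
Mixed L₀ = (25.0×2.50 + 5.30×116)/(30.30) = 677.3/30.30 = 22.35 mg/L.
Initial deficit D₀ = C_s − DO₀ = 8.68 − 6.542 = 2.138 mg/L.
t_c = (1/0.2690) ln[(0.533/0.264)(1 − 2.138×0.2690/(0.264×22.35))] = 3.717 × ln(1.822) = 2.231 d.
D_c = (0.264/0.533) × 22.35 × e^(−0.264×2.231) = 0.4953 × 22.35 × 0.5550 = 6.144 mg/L.
Minimum DO = 8.68 − 6.144 = 2.536 mg/L.

t_c ≈ 2.23 d; minimum DO ≈ 2.54 mg/L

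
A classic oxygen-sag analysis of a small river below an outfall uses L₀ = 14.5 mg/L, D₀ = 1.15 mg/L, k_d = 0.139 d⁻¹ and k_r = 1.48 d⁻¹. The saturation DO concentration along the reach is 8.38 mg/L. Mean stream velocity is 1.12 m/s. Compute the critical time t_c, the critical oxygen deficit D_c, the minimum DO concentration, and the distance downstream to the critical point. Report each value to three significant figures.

With k_r/k_d = 10.65 and 1 − D₀(k_r−k_d)/(k_d L₀) = 0.2349,
t_c = ln(10.65 × 0.2349) / (1.48 − 0.139) = ln(2.501) / 1.341 = 0.9165/1.341 = 0.6835 d.
D_c = (k_d/k_r) L₀ e^(−k_d t_c) = (0.139/1.48) × 14.5 × e^(−0.139×0.6835) = 0.09392 × 14.5 × 0.9094 = 1.238 mg/L.
Minimum DO = C_s − D_c = 8.38 − 1.238 = 7.142 mg/L.
x_c = v t_c = 1.12 m/s × 0.6835 d × 86400 s/d = 66140 m ≈ 66.1 km.

t_c ≈ 0.683 d; D_c ≈ 1.24 mg/L; min DO ≈ 7.14 mg/L; x_c ≈ 66.1 km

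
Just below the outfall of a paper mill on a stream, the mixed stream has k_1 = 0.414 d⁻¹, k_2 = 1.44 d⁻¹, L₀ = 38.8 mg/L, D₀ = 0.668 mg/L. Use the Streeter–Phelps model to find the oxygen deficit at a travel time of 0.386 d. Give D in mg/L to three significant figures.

D ≈ 4.75 mg/L

k_1 L₀/(k_2−k_1) = 0.414×38.8/(1.44−0.414) = 16.06/1.026 = 15.66 mg/L.
e^(−k_1 t) = e^(−0.414×0.3860) = 0.8523; e^(−k_2 t) = e^(−1.44×0.3860) = 0.5736.
D = 15.66 × (0.8523 − 0.5736) + 0.668 × 0.5736 = 4.364 + 0.3832 = 4.747 mg/L.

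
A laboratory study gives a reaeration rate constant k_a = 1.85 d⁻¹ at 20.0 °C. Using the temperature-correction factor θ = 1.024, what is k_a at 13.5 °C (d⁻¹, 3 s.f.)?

k_a(T₂) = k_a(T₁) · θ^(T₂−T₁) = 1.85 × 1.024^(13.5−20.0)
= 1.85 × 1.024^-6.50 = 1.85 × 0.8571 = 1.586 d⁻¹.

k_a ≈ 1.59 d⁻¹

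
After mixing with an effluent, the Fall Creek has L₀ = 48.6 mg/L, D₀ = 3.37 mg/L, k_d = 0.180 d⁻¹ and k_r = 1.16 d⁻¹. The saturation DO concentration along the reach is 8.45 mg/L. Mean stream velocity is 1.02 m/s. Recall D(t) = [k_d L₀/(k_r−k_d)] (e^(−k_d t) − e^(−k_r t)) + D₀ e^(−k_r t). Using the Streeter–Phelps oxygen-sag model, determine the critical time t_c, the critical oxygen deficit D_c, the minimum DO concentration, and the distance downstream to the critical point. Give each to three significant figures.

t_c ≈ 1.42 d; D_c ≈ 5.84 mg/L; min DO ≈ 2.61 mg/L; x_c ≈ 125 km

With k_r/k_d = 6.444 and 1 − D₀(k_r−k_d)/(k_d L₀) = 0.6225,
t_c = ln(6.444 × 0.6225) / (1.16 − 0.180) = ln(4.011) / 0.9800 = 1.389/0.9800 = 1.418 d.
D_c = (k_d/k_r) L₀ e^(−k_d t_c) = (0.180/1.16) × 48.6 × e^(−0.180×1.418) = 0.1552 × 48.6 × 0.7748 = 5.843 mg/L.
Minimum DO = C_s − D_c = 8.45 − 5.843 = 2.607 mg/L.
x_c = v t_c = 1.02 m/s × 1.418 d × 86400 s/d = 124900 m ≈ 125 km.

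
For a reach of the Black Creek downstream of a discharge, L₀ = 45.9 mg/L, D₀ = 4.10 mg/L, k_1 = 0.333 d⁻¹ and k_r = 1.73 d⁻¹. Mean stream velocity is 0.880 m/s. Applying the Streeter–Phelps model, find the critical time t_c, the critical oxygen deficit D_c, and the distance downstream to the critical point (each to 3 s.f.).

t_c ≈ 0.843 d; D_c ≈ 6.67 mg/L; x_c ≈ 64.1 km

At the critical point dD/dt = 0, so k_1 L₀ e^(−k_1 t) = k_r D. Substituting D(t) from the Streeter–Phelps equation and solving for t gives
t_c = ln[(k_r/k_1)(1 − D₀(k_r−k_1)/(k_1 L₀))] / (k_r−k_1).
Here k_r−k_1 = 1.397 d⁻¹ and 1 − D₀(k_r−k_1)/(k_1 L₀) = 1 − 4.10×1.397/(0.333×45.9) = 0.6253, so
t_c = ln(5.195 × 0.6253) / 1.397 = 1.178 / 1.397 = 0.8433 d.
L(t_c) = L₀ e^(−k_1 t_c) = 45.9 × 0.7552 = 34.66 mg/L, and at the critical point k_r D_c = k_1 L, so D_c = (0.333/1.73) × 34.66 = 6.672 mg/L.
x_c = v t_c = 0.880 m/s × 0.8433 d × 86400 s/d = 64120 m ≈ 64.1 km.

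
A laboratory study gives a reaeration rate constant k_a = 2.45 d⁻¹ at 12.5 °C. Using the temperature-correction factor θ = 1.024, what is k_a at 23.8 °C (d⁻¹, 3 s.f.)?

k_a ≈ 3.20 d⁻¹

k_a(T₂) = k_a(T₁) · θ^(T₂−T₁) = 2.45 × 1.024^(23.8−12.5)
= 2.45 × 1.024^11.3 = 2.45 × 1.307 = 3.203 d⁻¹.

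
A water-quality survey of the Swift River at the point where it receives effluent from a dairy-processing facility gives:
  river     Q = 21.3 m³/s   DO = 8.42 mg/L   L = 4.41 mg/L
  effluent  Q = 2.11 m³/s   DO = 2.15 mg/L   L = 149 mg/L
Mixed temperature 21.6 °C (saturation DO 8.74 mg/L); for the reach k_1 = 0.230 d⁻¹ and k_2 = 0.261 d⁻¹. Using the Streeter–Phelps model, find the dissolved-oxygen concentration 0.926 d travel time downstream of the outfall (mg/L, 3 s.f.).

Mixed DO = (21.3×8.42 + 2.11×2.15)/(21.3+2.11) = 183.9/23.41 = 7.855 mg/L.
Mixed L₀ = (21.3×4.41 + 2.11×149)/(23.41) = 408.3/23.41 = 17.44 mg/L.
Initial deficit D₀ = C_s − DO₀ = 8.74 − 7.855 = 0.8851 mg/L.
D(0.926) = [0.230×17.44/(0.261−0.230)](e^(−0.230×0.926) − e^(−0.261×0.926)) + 0.8851 e^(−0.261×0.926)
= 129.4 × (0.8082 − 0.7853) + 0.8851 × 0.7853 = 3.655 mg/L.
DO = 8.74 − 3.655 = 5.085 mg/L.

DO ≈ 5.09 mg/L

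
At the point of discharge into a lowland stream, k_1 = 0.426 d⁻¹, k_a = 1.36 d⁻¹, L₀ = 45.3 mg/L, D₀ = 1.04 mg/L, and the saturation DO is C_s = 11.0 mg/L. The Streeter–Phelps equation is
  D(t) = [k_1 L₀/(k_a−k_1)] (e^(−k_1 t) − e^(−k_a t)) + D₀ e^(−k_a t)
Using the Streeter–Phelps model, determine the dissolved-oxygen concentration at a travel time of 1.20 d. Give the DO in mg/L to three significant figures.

k_1 L₀/(k_a−k_1) = 0.426×45.3/(1.36−0.426) = 19.30/0.9340 = 20.66 mg/L.
e^(−k_1 t) = e^(−0.426×1.200) = 0.5998; e^(−k_a t) = e^(−1.36×1.200) = 0.1955.
D = 20.66 × (0.5998 − 0.1955) + 1.04 × 0.1955 = 8.352 + 0.2034 = 8.555 mg/L.
DO = C_s − D = 11.0 − 8.555 = 2.445 mg/L.

DO ≈ 2.44 mg/L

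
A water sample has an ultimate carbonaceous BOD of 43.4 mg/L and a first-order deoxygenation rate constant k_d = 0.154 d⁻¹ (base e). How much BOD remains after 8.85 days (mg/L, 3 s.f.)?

L ≈ 11.1 mg/L

L_t = L₀ e^(−k_d t) = 43.4 × e^(−0.154×8.85) = 43.4 × 0.2559 = 11.11 mg/L.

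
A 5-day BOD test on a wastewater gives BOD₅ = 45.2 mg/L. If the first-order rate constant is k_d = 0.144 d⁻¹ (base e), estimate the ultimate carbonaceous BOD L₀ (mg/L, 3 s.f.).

BOD₅ = L₀(1 − e^(−5k_d)) ⇒ L₀ = BOD₅ / (1 − e^(−5×0.144))
= 45.2 / (1 − 0.4868) = 45.2 / 0.5132 = 88.07 mg/L.

L₀ ≈ 88.1 mg/L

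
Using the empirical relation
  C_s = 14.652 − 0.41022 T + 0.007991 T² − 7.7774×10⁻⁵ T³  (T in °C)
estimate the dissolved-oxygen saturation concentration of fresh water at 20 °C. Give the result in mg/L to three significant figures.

C_s = 14.652 − 0.41022×20 + 0.007991×20² − 7.7774×10⁻⁵×20³ = 9.022 mg/L.

C_s ≈ 9.02 mg/L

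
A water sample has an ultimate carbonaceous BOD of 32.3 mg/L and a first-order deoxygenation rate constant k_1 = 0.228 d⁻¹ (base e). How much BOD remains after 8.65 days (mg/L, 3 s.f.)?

L_t = L₀ e^(−k_1 t) = 32.3 × e^(−0.228×8.65) = 32.3 × 0.1392 = 4.495 mg/L.

L ≈ 4.49 mg/L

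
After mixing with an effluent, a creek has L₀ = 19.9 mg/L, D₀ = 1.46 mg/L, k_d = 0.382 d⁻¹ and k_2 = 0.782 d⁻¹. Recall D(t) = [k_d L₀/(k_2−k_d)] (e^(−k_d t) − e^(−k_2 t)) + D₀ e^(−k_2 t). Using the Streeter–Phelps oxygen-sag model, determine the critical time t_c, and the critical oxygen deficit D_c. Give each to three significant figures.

t_c = [1/(k_2−k_d)] ln[(k_2/k_d)(1 − D₀(k_2−k_d)/(k_d L₀))]
= [1/(0.782−0.382)] ln[(0.782/0.382)(1 − 1.46×0.4000/(0.382×19.9))]
= (1/0.4000) ln[2.047 × 0.9232] = 2.500 × ln(1.890) = 2.500 × 0.6365 = 1.591 d.
L(t_c) = L₀ e^(−k_d t_c) = 19.9 × 0.5445 = 10.84 mg/L, and at the critical point k_2 D_c = k_d L, so D_c = (0.382/0.782) × 10.84 = 5.293 mg/L.

t_c ≈ 1.59 d; D_c ≈ 5.29 mg/L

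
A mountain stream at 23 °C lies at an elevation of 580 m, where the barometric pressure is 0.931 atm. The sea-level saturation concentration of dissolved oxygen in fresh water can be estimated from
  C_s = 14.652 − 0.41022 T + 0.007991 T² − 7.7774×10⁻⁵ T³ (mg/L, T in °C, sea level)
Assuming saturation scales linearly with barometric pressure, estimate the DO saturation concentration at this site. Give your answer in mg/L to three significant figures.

At sea level: C_s = 14.652 − 0.41022×23 + 0.007991×23² − 7.7774×10⁻⁵×23³ = 8.498 mg/L.
Pressure correction: C_s' = 8.498 × 0.931 = 7.912 mg/L.

C_s ≈ 7.91 mg/L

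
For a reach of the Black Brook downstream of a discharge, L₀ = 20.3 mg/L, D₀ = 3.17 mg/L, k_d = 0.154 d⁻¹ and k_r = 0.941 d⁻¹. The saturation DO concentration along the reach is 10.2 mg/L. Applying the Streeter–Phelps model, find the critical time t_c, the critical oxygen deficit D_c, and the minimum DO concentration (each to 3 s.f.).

At the critical point dD/dt = 0, so k_d L₀ e^(−k_d t) = k_r D. Substituting D(t) from the Streeter–Phelps equation and solving for t gives
t_c = ln[(k_r/k_d)(1 − D₀(k_r−k_d)/(k_d L₀))] / (k_r−k_d).
Here k_r−k_d = 0.7870 d⁻¹ and 1 − D₀(k_r−k_d)/(k_d L₀) = 1 − 3.17×0.7870/(0.154×20.3) = 0.2020, so
t_c = ln(6.110 × 0.2020) / 0.7870 = 0.2104 / 0.7870 = 0.2673 d.
L(t_c) = L₀ e^(−k_d t_c) = 20.3 × 0.9597 = 19.48 mg/L, and at the critical point k_r D_c = k_d L, so D_c = (0.154/0.941) × 19.48 = 3.188 mg/L.
Minimum DO = C_s − D_c = 10.2 − 3.188 = 7.012 mg/L.

t_c ≈ 0.267 d; D_c ≈ 3.19 mg/L; min DO ≈ 7.01 mg/L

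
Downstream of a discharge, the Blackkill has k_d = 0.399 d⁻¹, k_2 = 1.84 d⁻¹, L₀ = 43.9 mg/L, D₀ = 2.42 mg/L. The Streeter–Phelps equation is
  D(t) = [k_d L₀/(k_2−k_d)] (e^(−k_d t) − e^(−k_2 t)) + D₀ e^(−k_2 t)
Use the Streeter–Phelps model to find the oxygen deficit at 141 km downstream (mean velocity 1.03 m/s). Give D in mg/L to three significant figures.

D ≈ 5.93 mg/L

Travel time t = x/v = 141 km / (1.03 m/s) = 141000 m / 1.03 m/s = 136900 s = 1.584 d.
k_d L₀/(k_2−k_d) = 0.399×43.9/(1.84−0.399) = 17.52/1.441 = 12.16 mg/L.
e^(−k_d t) = e^(−0.399×1.584) = 0.5314; e^(−k_2 t) = e^(−1.84×1.584) = 0.05419.
D = 12.16 × (0.5314 − 0.05419) + 2.42 × 0.05419 = 5.801 + 0.1311 = 5.932 mg/L.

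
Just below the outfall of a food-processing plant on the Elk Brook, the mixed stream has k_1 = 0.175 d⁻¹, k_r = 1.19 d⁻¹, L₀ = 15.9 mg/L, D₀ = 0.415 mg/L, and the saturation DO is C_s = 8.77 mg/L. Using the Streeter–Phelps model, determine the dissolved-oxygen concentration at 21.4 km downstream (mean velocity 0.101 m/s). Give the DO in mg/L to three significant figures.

DO ≈ 7.11 mg/L

Travel time t = x/v = 21.4 km / (0.101 m/s) = 21400 m / 0.101 m/s = 211900 s = 2.452 d.
k_1 L₀/(k_r−k_1) = 0.175×15.9/(1.19−0.175) = 2.782/1.015 = 2.741 mg/L.
e^(−k_1 t) = e^(−0.175×2.452) = 0.6511; e^(−k_r t) = e^(−1.19×2.452) = 0.05403.
D = 2.741 × (0.6511 − 0.05403) + 0.415 × 0.05403 = 1.637 + 0.02242 = 1.659 mg/L.
DO = C_s − D = 8.77 − 1.659 = 7.111 mg/L.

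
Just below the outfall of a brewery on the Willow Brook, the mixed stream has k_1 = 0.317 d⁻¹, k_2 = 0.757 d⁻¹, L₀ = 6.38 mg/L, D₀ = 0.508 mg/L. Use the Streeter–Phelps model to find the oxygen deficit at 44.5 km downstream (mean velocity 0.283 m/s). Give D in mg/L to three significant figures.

D ≈ 1.55 mg/L

Travel time t = x/v = 44.5 km / (0.283 m/s) = 44500 m / 0.283 m/s = 157200 s = 1.820 d.
k_1 L₀/(k_2−k_1) = 0.317×6.38/(0.757−0.317) = 2.022/0.4400 = 4.597 mg/L.
e^(−k_1 t) = e^(−0.317×1.820) = 0.5616; e^(−k_2 t) = e^(−0.757×1.820) = 0.2522.
D = 4.597 × (0.5616 − 0.2522) + 0.508 × 0.2522 = 1.422 + 0.1281 = 1.551 mg/L.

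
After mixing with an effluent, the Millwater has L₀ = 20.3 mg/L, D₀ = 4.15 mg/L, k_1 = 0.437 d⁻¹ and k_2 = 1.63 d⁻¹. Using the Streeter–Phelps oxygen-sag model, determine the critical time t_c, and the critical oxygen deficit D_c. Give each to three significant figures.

t_c = [1/(k_2−k_1)] ln[(k_2/k_1)(1 − D₀(k_2−k_1)/(k_1 L₀))]
= [1/(1.63−0.437)] ln[(1.63/0.437)(1 − 4.15×1.193/(0.437×20.3))]
= (1/1.193) ln[3.730 × 0.4419] = 0.8382 × ln(1.648) = 0.8382 × 0.4997 = 0.4189 d.
L(t_c) = L₀ e^(−k_1 t_c) = 20.3 × 0.8327 = 16.90 mg/L, and at the critical point k_2 D_c = k_1 L, so D_c = (0.437/1.63) × 16.90 = 4.532 mg/L.

t_c ≈ 0.419 d; D_c ≈ 4.53 mg/L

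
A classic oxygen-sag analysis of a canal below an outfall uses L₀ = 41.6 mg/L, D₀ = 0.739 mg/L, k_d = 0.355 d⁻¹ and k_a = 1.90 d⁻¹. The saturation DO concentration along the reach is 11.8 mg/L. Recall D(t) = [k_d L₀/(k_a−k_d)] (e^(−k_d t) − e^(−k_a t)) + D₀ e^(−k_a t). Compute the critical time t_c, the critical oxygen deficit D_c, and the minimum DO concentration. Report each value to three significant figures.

t_c ≈ 1.03 d; D_c ≈ 5.39 mg/L; min DO ≈ 6.41 mg/L

At the critical point dD/dt = 0, so k_d L₀ e^(−k_d t) = k_a D. Substituting D(t) from the Streeter–Phelps equation and solving for t gives
t_c = ln[(k_a/k_d)(1 − D₀(k_a−k_d)/(k_d L₀))] / (k_a−k_d).
Here k_a−k_d = 1.545 d⁻¹ and 1 − D₀(k_a−k_d)/(k_d L₀) = 1 − 0.739×1.545/(0.355×41.6) = 0.9227, so
t_c = ln(5.352 × 0.9227) / 1.545 = 1.597 / 1.545 = 1.034 d.
D_c = (k_d/k_a) L₀ e^(−k_d t_c) = (0.355/1.90) × 41.6 × e^(−0.355×1.034) = 0.1868 × 41.6 × 0.6928 = 5.385 mg/L.
Minimum DO = C_s − D_c = 11.8 − 5.385 = 6.415 mg/L.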